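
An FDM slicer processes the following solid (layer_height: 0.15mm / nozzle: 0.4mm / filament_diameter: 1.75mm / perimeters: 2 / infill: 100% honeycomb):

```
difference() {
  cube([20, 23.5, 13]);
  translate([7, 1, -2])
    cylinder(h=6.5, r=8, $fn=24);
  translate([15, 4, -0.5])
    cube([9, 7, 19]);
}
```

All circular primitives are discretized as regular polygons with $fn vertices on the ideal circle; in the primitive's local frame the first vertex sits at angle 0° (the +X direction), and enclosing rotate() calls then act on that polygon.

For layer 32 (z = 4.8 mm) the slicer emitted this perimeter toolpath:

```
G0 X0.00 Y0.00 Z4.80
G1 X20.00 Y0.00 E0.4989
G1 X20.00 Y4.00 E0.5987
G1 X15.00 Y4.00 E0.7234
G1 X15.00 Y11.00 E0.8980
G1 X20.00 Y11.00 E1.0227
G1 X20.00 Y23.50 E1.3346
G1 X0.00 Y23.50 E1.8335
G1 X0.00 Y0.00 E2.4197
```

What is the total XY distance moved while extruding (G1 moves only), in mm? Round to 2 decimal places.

Sum the Euclidean lengths of each G1 segment: total = 97.00 mm.

97.00 mm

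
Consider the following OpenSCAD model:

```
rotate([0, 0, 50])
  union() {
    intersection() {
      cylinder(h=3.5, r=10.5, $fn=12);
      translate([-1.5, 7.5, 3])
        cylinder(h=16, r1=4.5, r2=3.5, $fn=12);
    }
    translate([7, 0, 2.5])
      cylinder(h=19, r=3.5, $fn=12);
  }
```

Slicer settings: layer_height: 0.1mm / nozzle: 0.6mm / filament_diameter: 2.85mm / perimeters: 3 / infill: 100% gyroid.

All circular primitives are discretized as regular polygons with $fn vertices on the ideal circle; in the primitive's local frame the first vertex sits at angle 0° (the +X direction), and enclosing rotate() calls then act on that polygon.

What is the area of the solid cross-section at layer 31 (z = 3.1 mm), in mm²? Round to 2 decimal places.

86.95 mm²

At z = 3.1 mm: the r=10.5 cylinder gives a regular 12-gon of circumradius 10.5 (constant along its height) (area = (12/2)·10.500²·sin(360°/12) = 330.75 mm²); the cone at (-1.5, 7.5) (r1=4.5→r2=3.5) has section circumradius 4.494 here — a regular 12-gon (area = (12/2)·4.494²·sin(360°/12) = 60.58 mm²); After intersecting: the cone at (-1.5, 7.5) partially overlaps the r=10.5 cylinder; clipping to the common part keeps 50.20 mm² — area = 50.20 mm²; the cylinder at (7, 0): section is a regular 12-gon, circumradius r=3.5 (area = (12/2)·3.500²·sin(360°/12) = 36.75 mm²); Combining (union): the 2 present regions are separate (no shared area or edge), so areas and boundary lengths simply add and each stays a separate island — area = 86.95 mm²; (whole slice rotated 50° about Z — lengths, areas and connectivity unchanged). Overall, the cross-section has 2 separate islands. Net area = 86.95 mm².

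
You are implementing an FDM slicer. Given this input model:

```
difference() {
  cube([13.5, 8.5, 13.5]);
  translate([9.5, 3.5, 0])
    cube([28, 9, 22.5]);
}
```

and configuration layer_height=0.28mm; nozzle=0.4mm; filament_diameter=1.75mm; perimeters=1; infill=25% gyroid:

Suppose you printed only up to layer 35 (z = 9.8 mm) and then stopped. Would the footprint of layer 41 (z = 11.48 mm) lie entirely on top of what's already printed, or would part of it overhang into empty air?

entirely on top

Compare the two slices. At z = 9.8: the cube is present — its section is the full 13.5×8.5 rectangle (area 114.75 mm²); the 28×9 cube at (9.5, 3.5) contributes its full rectangle (area 252.00 mm²); After the difference (first − rest): starting from the 13.5×8.5 cube (114.75 mm²), the 28×9 cube at (9.5, 3.5) partially overlaps it — only the 20.00 mm² overlap (of its 252.00 mm²) is removed, clipping the outline — area = 94.75 mm². At z = 11.48: the 13.5×8.5 cube contributes its full rectangle (area 114.75 mm²); the 28×9 cube at (9.5, 3.5) contributes its full rectangle (area 252.00 mm²); Taking the first minus the rest: starting from the 13.5×8.5 cube (114.75 mm²), the 28×9 cube at (9.5, 3.5) partially overlaps it — only the 20.00 mm² overlap (of its 252.00 mm²) is removed, clipping the outline — area = 94.75 mm². Checking containment: the cross-section at z = 11.48 is a subset of the cross-section at z = 9.8.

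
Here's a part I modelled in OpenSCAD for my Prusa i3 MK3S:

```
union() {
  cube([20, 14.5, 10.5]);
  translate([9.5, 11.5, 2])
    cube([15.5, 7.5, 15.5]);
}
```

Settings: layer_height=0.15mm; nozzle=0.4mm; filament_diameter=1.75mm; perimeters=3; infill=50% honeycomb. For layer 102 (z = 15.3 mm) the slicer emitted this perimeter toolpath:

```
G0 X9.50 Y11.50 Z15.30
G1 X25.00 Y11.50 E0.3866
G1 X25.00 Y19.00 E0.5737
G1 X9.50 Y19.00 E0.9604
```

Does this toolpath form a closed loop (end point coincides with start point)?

Start point (G0): (9.50, 11.50). End point (last G1): the path does not return to the start — open.

no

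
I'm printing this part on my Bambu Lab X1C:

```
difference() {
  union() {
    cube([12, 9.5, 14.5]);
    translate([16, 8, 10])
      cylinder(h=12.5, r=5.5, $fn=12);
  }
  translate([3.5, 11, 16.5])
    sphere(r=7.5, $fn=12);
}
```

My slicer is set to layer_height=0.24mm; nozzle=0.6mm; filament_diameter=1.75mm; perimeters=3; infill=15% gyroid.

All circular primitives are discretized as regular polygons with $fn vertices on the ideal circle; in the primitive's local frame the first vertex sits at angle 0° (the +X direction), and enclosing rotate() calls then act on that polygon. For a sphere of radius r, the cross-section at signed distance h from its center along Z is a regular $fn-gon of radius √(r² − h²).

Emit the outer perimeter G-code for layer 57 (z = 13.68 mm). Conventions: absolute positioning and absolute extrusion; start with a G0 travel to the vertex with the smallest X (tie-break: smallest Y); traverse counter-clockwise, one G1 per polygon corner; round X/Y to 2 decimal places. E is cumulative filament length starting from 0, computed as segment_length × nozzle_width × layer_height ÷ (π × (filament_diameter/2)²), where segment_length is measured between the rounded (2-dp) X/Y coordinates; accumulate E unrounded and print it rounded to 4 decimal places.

G0 X0.00 Y0.00 Z13.68
G1 X12.00 Y0.00 E0.7184
G1 X12.00 Y4.49 E0.9872
G1 X13.25 Y3.24 E1.0931
G1 X16.00 Y2.50 E1.2636
G1 X18.75 Y3.24 E1.4340
G1 X20.76 Y5.25 E1.6042
G1 X21.50 Y8.00 E1.7747
G1 X20.76 Y10.75 E1.9452
G1 X18.75 Y12.76 E2.1154
G1 X16.00 Y13.50 E2.2859
G1 X13.25 Y12.76 E2.4564
G1 X11.24 Y10.75 E2.6266
G1 X10.90 Y9.50 E2.7041
G1 X10.05 Y9.50 E2.7550
G1 X9.52 Y7.53 E2.8771
G1 X6.97 Y4.98 E3.0930
G1 X3.50 Y4.05 E3.3081
G1 X0.03 Y4.98 E3.5232
G1 X0.00 Y5.01 E3.5257
G1 X0.00 Y0.00 E3.8257

At z = 13.68 mm: the cube (footprint 12×9.5) is included at this height; the r=5.5 cylinder at (16, 8) gives a regular 12-gon of circumradius 5.5 (constant along its height); Taking the union: the regions partially overlap (shared area 5.35 mm²), so overlapping operands fuse into one piece — 1 connected region; the sphere at (3.5, 11): section is a regular 12-gon, circumradius = √(r²−h²) = √(7.5²−2.82²) = 6.950; Subtracting the remaining from the first: starting from that combined region, the r=7.5 sphere at (3.5, 11) partially overlaps it — only the 43.53 mm² overlap (of its 144.89 mm²) is removed, clipping the outline — 1 connected region. The outline is a single polygon with 20 vertices. Extrusion per mm of travel: 0.6 × 0.24 / (π × 0.875²) = 0.059868. Accumulating E over each segment gives final E = 3.8257.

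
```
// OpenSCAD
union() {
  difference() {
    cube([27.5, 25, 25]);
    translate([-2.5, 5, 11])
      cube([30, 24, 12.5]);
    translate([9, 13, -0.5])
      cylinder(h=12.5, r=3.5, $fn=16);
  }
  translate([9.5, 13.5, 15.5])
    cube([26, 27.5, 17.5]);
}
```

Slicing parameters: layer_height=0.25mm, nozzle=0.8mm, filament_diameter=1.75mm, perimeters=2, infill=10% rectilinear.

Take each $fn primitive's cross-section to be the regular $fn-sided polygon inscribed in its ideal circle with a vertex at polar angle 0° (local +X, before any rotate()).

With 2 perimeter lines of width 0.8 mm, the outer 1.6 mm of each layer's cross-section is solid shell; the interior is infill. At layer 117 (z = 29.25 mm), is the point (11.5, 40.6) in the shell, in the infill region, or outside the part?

shell

At z = 29.25 mm: the cube is not intersected at this z (z outside [0, 25]); the cube at (-2.5, 5) is not intersected at this z (z outside [11, 23.5]); the cylinder at (9, 13) is absent (z outside [-0.5, 12]); Taking the first minus the rest: the first operand is absent here, so nothing remains; the cube at (9.5, 13.5) (footprint 26×27.5) is included at this height; Combining (union): only the 26×27.5 cube at (9.5, 13.5) is present, so the union is just that shape — 1 connected region. Overall, the cross-section is a single solid region. The nearest boundary edge runs (35.50, 41.00)→(9.50, 41.00); distance from the point to it = 0.40 mm. The point is inside the cross-section, 0.40 mm from the nearest boundary — within the 1.6 mm shell band (2 × 0.8).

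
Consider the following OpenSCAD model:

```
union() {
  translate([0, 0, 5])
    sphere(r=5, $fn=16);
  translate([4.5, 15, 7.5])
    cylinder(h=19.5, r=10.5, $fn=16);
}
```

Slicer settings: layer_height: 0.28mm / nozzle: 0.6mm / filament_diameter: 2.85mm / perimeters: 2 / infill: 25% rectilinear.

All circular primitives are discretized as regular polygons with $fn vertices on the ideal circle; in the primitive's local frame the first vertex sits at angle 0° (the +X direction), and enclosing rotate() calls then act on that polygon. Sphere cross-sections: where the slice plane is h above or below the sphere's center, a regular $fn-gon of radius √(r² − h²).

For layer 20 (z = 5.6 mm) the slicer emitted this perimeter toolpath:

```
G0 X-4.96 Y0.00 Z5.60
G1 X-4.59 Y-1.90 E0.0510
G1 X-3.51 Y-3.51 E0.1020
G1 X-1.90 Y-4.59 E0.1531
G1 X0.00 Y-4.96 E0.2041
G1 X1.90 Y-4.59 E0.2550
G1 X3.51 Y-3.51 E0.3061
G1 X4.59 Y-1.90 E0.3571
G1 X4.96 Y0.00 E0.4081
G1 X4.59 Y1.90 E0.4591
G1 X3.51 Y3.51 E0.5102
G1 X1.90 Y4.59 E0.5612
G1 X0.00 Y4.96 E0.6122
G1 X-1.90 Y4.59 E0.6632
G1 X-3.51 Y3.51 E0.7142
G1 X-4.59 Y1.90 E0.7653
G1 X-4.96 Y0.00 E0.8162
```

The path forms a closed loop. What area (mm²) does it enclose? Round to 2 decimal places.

75.46 mm²

Apply the shoelace formula to the sequence of (X, Y) vertices; enclosed area = 75.46 mm².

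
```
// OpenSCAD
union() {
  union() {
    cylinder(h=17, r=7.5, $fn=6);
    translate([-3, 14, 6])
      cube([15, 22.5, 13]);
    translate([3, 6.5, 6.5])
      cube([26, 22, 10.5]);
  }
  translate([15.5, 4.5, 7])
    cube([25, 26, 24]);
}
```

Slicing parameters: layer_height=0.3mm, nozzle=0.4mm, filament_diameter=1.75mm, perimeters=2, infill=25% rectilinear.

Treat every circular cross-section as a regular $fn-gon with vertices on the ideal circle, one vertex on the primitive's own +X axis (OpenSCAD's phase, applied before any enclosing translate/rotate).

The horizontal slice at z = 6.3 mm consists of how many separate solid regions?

At z = 6.3 mm: the cylinder: section is a regular 6-gon, circumradius r=7.5; the cube at (-3, 14) is present — its section is the full 15×22.5 rectangle; the cube at (3, 6.5) does not reach this height (z outside [6.5, 17]); Combining (union): the 2 present regions are separate (no shared area or edge), so areas and boundary lengths simply add and each stays a separate island — 2 connected regions; the cube at (15.5, 4.5) does not reach this height (z outside [7, 31]); Combining (union): only that combined region is present, so the union is just that shape — 2 connected regions. The result has 2 disconnected regions.

2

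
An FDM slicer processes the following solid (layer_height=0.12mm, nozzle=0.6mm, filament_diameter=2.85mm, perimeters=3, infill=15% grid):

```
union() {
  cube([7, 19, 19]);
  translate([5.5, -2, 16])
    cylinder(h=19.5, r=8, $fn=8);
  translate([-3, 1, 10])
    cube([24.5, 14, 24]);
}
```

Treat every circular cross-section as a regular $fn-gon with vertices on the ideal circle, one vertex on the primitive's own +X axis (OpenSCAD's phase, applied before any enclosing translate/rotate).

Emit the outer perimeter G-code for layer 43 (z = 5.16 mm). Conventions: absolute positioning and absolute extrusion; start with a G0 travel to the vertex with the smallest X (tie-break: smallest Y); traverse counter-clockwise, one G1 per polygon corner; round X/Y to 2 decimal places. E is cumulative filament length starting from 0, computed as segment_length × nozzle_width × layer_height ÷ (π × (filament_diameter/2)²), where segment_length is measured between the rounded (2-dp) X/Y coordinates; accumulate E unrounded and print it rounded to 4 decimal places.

G0 X0.00 Y0.00 Z5.16
G1 X7.00 Y0.00 E0.0790
G1 X7.00 Y19.00 E0.2934
G1 X0.00 Y19.00 E0.3724
G1 X0.00 Y0.00 E0.5869

At z = 5.16 mm: the cube is present — its section is the full 7×19 rectangle; the cylinder at (5.5, -2) does not reach this height (z outside [16, 35.5]); the cube at (-3, 1) is absent (z outside [10, 34]); Merging all regions: only the 7×19 cube is present, so the union is just that shape — 1 connected region. The outline is a single polygon with 4 vertices. Extrusion per mm of travel: 0.6 × 0.12 / (π × 1.425²) = 0.011286. Accumulating E over each segment gives final E = 0.5869.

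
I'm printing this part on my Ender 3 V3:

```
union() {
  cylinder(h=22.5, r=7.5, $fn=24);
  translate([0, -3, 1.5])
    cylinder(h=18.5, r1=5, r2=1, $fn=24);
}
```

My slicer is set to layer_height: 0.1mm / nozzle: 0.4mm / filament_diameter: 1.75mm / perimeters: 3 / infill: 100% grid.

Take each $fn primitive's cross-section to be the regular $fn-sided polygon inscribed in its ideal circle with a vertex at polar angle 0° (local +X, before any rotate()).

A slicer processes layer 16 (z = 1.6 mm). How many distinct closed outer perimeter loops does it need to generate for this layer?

1

At z = 1.6 mm: the r=7.5 cylinder contributes a regular 24-gon of circumradius 7.5; the cone at (0, -3) (r1=5→r2=1) has section circumradius 4.978 here — a regular 24-gon; Combining (union): the regions partially overlap (shared area 74.67 mm²), so overlapping operands fuse into one piece — 1 connected region. The result has 1 disconnected region.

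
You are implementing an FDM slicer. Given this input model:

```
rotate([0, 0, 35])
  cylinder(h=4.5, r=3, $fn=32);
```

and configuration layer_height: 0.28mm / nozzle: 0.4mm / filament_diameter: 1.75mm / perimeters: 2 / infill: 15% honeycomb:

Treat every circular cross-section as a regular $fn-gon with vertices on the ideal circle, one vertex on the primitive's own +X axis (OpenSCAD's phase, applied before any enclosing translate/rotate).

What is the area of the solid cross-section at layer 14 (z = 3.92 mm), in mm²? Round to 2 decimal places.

At z = 3.92 mm: the cylinder: section is a regular 32-gon, circumradius r=3 (area = (32/2)·3.000²·sin(360°/32) = 28.09 mm²); (rotated 35° about Z; rotation is an isometry so areas/perimeters/island counts are preserved). Overall, the cross-section is a single solid region. Net area = 28.09 mm².

28.09 mm²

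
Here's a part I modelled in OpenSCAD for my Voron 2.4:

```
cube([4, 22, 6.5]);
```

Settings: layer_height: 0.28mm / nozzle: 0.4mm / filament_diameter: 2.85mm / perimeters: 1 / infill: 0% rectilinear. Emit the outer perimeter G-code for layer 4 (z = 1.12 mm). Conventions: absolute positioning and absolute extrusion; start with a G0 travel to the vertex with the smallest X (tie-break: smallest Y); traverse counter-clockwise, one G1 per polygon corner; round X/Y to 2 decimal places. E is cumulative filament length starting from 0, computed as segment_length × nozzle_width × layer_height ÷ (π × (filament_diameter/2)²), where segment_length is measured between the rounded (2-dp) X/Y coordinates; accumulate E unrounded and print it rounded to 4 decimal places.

At z = 1.12 mm: the cube is present — its section is the full 4×22 rectangle. The outline is a single polygon with 4 vertices. Extrusion per mm of travel: 0.4 × 0.28 / (π × 1.425²) = 0.017557. Accumulating E over each segment gives final E = 0.9129.

G0 X0.00 Y0.00 Z1.12
G1 X4.00 Y0.00 E0.0702
G1 X4.00 Y22.00 E0.4565
G1 X0.00 Y22.00 E0.5267
G1 X0.00 Y0.00 E0.9129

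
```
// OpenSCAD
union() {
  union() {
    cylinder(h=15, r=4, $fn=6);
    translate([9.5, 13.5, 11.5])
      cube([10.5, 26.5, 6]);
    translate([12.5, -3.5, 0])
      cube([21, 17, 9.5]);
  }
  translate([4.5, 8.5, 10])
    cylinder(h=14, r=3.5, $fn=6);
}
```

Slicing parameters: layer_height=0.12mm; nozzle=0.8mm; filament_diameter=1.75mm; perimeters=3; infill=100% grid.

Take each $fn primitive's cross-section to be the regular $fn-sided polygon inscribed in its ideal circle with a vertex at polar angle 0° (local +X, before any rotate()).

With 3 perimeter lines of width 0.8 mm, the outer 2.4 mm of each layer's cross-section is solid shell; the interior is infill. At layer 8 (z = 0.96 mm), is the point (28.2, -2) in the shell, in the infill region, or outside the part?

At z = 0.96 mm: the r=4 cylinder gives a regular 6-gon of circumradius 4 (constant along its height); the cube at (9.5, 13.5) does not reach this height (z outside [11.5, 17.5]); the cube at (12.5, -3.5) (footprint 21×17) is included at this height; Combining (union): the 2 present regions are separate (no shared area or edge), so areas and boundary lengths simply add and each stays a separate island — 2 connected regions; the cylinder at (4.5, 8.5) is absent (z outside [10, 24]); Merging all regions: only the result so far is present, so the union is just that shape — 2 connected regions. Overall, the cross-section has 2 separate islands. The nearest boundary edge runs (33.50, -3.50)→(12.50, -3.50); distance from the point to it = 1.50 mm. (Shell/infill is judged within the island containing the point — the largest one.) The point is inside the cross-section, 1.50 mm from the nearest boundary — within the 2.4 mm shell band (3 × 0.8).

shell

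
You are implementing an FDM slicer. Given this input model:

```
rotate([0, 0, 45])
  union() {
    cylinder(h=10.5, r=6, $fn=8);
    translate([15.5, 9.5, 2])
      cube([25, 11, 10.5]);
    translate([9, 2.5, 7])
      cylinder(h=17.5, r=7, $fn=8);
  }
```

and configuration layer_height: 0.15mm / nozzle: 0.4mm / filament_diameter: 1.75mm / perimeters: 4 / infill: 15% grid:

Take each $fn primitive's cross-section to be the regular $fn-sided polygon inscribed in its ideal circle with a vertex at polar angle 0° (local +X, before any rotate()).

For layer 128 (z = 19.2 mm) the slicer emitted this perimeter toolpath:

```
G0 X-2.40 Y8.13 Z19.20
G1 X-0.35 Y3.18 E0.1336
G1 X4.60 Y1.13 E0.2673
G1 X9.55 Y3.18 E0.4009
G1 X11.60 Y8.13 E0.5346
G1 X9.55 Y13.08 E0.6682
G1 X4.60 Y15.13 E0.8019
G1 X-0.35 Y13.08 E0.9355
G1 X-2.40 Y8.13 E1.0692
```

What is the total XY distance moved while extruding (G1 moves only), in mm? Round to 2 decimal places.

42.86 mm

Sum the Euclidean lengths of each G1 segment: total = 42.86 mm.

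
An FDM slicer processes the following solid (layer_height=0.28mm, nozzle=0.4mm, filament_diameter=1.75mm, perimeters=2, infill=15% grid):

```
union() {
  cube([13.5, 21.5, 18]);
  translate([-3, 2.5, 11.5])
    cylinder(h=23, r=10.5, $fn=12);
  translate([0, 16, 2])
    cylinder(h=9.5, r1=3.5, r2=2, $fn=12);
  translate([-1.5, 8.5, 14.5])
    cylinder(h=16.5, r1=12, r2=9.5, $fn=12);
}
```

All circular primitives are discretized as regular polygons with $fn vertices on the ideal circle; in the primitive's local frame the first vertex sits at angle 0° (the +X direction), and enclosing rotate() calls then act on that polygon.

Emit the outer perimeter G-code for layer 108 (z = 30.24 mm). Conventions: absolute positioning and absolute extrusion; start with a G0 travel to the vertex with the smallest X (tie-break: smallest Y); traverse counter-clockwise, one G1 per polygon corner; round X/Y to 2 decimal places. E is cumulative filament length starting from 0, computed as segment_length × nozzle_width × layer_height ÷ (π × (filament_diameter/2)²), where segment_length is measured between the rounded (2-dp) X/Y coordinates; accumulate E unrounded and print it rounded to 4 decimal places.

At z = 30.24 mm: the cube is not intersected at this z (z outside [0, 18]); the r=10.5 cylinder at (-3, 2.5) contributes a regular 12-gon of circumradius 10.5; the cone at (0, 16) is not intersected at this z (z outside [2, 11.5]); the cone at (-1.5, 8.5): at t=0.954 of its height the radius interpolates to r₁+(r₂−r₁)t = 9.615, giving a regular 12-gon of that circumradius; Merging all regions: the regions partially overlap (shared area 183.26 mm²), so overlapping operands fuse into one piece — 1 connected region. The outline is a single polygon with 16 vertices. Extrusion per mm of travel: 0.4 × 0.28 / (π × 0.875²) = 0.046564. Accumulating E over each segment gives final E = 3.5067.

G0 X-13.50 Y2.50 Z30.24
G1 X-12.09 Y-2.75 E0.2531
G1 X-8.25 Y-6.59 E0.5060
G1 X-3.00 Y-8.00 E0.7591
G1 X2.25 Y-6.59 E1.0122
G1 X6.09 Y-2.75 E1.2651
G1 X7.50 Y2.50 E1.5182
G1 X7.00 Y4.35 E1.6075
G1 X8.12 Y8.50 E1.8076
G1 X6.83 Y13.31 E2.0395
G1 X3.31 Y16.83 E2.2713
G1 X-1.50 Y18.12 E2.5032
G1 X-6.31 Y16.83 E2.7351
G1 X-9.83 Y13.31 E2.9669
G1 X-11.03 Y8.81 E3.1838
G1 X-12.09 Y7.75 E3.2536
G1 X-13.50 Y2.50 E3.5067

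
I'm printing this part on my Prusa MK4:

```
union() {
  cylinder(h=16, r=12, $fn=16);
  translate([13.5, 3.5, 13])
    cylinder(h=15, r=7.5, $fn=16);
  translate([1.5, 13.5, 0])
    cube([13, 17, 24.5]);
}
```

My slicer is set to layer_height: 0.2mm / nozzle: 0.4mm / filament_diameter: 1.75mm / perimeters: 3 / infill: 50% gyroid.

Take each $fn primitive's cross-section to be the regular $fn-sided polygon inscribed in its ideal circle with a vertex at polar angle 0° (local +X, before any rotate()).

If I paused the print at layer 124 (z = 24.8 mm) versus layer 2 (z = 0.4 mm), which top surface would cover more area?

layer 2 (z = 0.4 mm)

Layer 124 (z = 24.8): the cylinder is not intersected at this z (z outside [0, 16]); the cylinder at (13.5, 3.5): section is a regular 16-gon, circumradius r=7.5 (area = (16/2)·7.500²·sin(360°/16) = 172.21 mm²); the cube at (1.5, 13.5) does not reach this height (z outside [0, 24.5]); Combining (union): only the r=7.5 cylinder at (13.5, 3.5) is present, so the union is just that shape — area = 172.21 mm². So its area = 172.21 mm². Layer 2 (z = 0.4): the r=12 cylinder contributes a regular 16-gon of circumradius 12 (area = (16/2)·12.000²·sin(360°/16) = 440.85 mm²); the cylinder at (13.5, 3.5) is not intersected at this z (z outside [13, 28]); the 13×17 cube at (1.5, 13.5) contributes its full rectangle (area 221.00 mm²); Taking the union: the 2 present regions are separate (no shared area or edge), so areas and boundary lengths simply add and each stays a separate island — area = 661.85 mm². So its area = 661.85 mm². Layer 2 is larger (661.85 vs 172.21 mm²).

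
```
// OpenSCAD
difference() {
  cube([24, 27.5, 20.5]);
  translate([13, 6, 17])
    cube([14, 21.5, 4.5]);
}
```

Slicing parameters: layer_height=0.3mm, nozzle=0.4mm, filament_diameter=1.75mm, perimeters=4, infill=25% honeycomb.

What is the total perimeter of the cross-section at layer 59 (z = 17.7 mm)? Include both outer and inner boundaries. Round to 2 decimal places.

At z = 17.7 mm: the 24×27.5 cube contributes its full rectangle (perimeter 103.00 mm); the 14×21.5 cube at (13, 6) contributes its full rectangle (perimeter 71.00 mm); After the difference (first − rest): starting from the 24×27.5 cube, the 14×21.5 cube at (13, 6) partially overlaps it — only the 236.50 mm² overlap (of its 301.00 mm²) is removed, clipping the outline — boundary = 103.00 mm. Overall, the cross-section is a single solid region. Total boundary length (outer) = 103.00 mm.

103.00 mm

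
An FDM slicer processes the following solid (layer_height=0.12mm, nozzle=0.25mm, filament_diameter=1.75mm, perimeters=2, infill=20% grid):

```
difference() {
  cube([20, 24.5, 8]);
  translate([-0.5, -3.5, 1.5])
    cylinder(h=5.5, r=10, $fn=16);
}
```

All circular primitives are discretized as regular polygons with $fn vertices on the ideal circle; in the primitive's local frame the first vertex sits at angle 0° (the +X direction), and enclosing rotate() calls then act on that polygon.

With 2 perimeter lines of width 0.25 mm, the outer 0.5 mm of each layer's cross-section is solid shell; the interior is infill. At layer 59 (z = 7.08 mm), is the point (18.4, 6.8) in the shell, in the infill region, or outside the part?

infill

At z = 7.08 mm: the 20×24.5 cube contributes its full rectangle; the cylinder at (-0.5, -3.5) is absent (z outside [1.5, 7]); Taking the first minus the rest: none of the subtracted shapes is present at this height, so the 20×24.5 cube is unchanged — 1 connected region. Overall, the cross-section is a single solid region. The nearest boundary edge runs (20.00, 0.00)→(20.00, 24.50); distance from the point to it = 1.60 mm. The point is inside the cross-section and 1.60 mm from the nearest boundary — more than the 0.5 mm shell width (2 × 0.25), so it's in the infill interior.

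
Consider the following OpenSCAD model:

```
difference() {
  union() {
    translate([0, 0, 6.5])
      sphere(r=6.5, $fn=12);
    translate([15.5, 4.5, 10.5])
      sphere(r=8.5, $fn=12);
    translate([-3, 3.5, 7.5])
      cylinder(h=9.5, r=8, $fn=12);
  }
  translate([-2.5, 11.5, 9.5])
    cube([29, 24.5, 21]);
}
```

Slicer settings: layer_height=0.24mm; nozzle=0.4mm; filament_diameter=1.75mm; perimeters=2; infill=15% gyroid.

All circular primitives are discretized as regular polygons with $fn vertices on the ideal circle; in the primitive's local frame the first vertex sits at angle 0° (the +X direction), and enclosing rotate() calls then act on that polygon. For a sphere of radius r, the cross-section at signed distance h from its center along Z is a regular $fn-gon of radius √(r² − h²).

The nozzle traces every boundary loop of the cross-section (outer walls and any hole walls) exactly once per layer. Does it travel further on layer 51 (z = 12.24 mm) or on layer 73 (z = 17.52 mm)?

Layer 51 (z = 12.24): the r=6.5 sphere slices to a regular 12-gon of circumradius 3.050 (√(r²−h²) with h=5.74 from center) (perimeter = 2·12·3.050·sin(180°/12) = 18.95 mm); the sphere at (15.5, 4.5): section is a regular 12-gon, circumradius = √(r²−h²) = √(8.5²−1.74²) = 8.320 (perimeter = 2·12·8.320·sin(180°/12) = 51.68 mm); the r=8 cylinder at (-3, 3.5) gives a regular 12-gon of circumradius 8 (constant along its height) (perimeter = 2·12·8.000·sin(180°/12) = 49.69 mm); Taking the union: the regions partially overlap (shared area 27.91 mm²), so the edge portions inside another operand are dropped and the merged outline is re-measured after clipping — boundary = 101.37 mm; the cube at (-2.5, 11.5) is present — its section is the full 29×24.5 rectangle (perimeter 107.00 mm); Subtracting the remaining from the first: starting from that combined region, the 29×24.5 cube at (-2.5, 11.5) partially overlaps it — only the 6.39 mm² overlap (of its 710.50 mm²) is removed, clipping the outline — boundary = 100.91 mm. So its perimeter = 100.91 mm. Layer 73 (z = 17.52): the sphere is not intersected at this z (|z−center|=11.020 > r=6.5); the r=8.5 sphere at (15.5, 4.5) contributes a regular 12-gon of circumradius √(8.5²−7.02²) = 4.793 (perimeter = 2·12·4.793·sin(180°/12) = 29.77 mm); the cylinder at (-3, 3.5) is absent (z outside [7.5, 17]); Merging all regions: only the r=8.5 sphere at (15.5, 4.5) is present, so the union is just that shape — boundary = 29.77 mm; the cube at (-2.5, 11.5) is present — its section is the full 29×24.5 rectangle (perimeter 107.00 mm); Subtracting the remaining from the first: starting from that combined region, the 29×24.5 cube at (-2.5, 11.5) misses the remaining region (no effect) — boundary = 29.77 mm. So its perimeter = 29.77 mm. Layer 51 is larger (100.91 vs 29.77 mm).

layer 51 (z = 12.24 mm)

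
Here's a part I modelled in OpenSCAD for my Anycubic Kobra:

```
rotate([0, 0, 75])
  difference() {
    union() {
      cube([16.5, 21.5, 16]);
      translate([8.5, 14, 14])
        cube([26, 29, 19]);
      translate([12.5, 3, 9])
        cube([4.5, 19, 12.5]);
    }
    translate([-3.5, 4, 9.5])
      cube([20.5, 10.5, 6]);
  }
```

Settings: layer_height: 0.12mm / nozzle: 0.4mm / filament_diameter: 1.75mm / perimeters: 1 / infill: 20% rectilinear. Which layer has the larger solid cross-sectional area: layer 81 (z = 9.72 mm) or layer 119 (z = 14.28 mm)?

layer 119 (z = 14.28 mm)

Layer 81 (z = 9.72): the cube is present — its section is the full 16.5×21.5 rectangle (area 354.75 mm²); the cube at (8.5, 14) does not reach this height (z outside [14, 33]); the cube at (12.5, 3) is present — its section is the full 4.5×19 rectangle (area 85.50 mm²); Combining (union): the regions partially overlap — summed areas 440.25 mm² minus the doubly-counted overlap 74.00 mm² gives 366.25 mm² — area = 366.25 mm²; the cube at (-3.5, 4) is present — its section is the full 20.5×10.5 rectangle (area 215.25 mm²); Subtracting the remaining from the first: starting from the result so far (366.25 mm²), the 20.5×10.5 cube at (-3.5, 4) partially overlaps it — only the 178.50 mm² overlap (of its 215.25 mm²) is removed, clipping the outline — area = 187.75 mm²; (whole slice rotated 75° about Z — lengths, areas and connectivity unchanged). So its area = 187.75 mm². Layer 119 (z = 14.28): the cube is present — its section is the full 16.5×21.5 rectangle (area 354.75 mm²); the 26×29 cube at (8.5, 14) contributes its full rectangle (area 754.00 mm²); the cube at (12.5, 3) is present — its section is the full 4.5×19 rectangle (area 85.50 mm²); Combining (union): the regions partially overlap — summed areas 1194.25 mm² minus the doubly-counted overlap 140.00 mm² gives 1054.25 mm² — area = 1054.25 mm²; the 20.5×10.5 cube at (-3.5, 4) contributes its full rectangle (area 215.25 mm²); Subtracting the remaining from the first: starting from that combined region (1054.25 mm²), the 20.5×10.5 cube at (-3.5, 4) partially overlaps it — only the 178.50 mm² overlap (of its 215.25 mm²) is removed, clipping the outline — area = 875.75 mm²; (whole slice rotated 75° about Z — lengths, areas and connectivity unchanged). So its area = 875.75 mm². Layer 119 is larger (875.75 vs 187.75 mm²).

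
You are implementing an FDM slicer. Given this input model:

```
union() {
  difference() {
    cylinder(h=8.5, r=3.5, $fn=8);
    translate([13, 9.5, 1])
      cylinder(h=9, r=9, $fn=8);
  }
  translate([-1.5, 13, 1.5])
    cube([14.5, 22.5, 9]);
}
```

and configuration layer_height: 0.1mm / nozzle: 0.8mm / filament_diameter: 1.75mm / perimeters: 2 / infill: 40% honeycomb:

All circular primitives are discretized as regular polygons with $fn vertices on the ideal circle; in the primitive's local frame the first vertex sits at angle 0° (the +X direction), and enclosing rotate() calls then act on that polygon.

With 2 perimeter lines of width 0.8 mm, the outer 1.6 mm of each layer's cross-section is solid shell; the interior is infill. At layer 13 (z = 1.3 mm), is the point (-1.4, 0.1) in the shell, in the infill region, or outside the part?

At z = 1.3 mm: the r=3.5 cylinder contributes a regular 8-gon of circumradius 3.5; the r=9 cylinder at (13, 9.5) contributes a regular 8-gon of circumradius 9; After the difference (first − rest): starting from the r=3.5 cylinder, the r=9 cylinder at (13, 9.5) misses the remaining region (no effect) — 1 connected region; the cube at (-1.5, 13) does not reach this height (z outside [1.5, 10.5]); Combining (union): only the result so far is present, so the union is just that shape — 1 connected region. Overall, the cross-section is a single solid region. The nearest boundary edge runs (-3.50, 0.00)→(-2.47, 2.47); distance from the point to it = 1.90 mm. The point is inside the cross-section and 1.90 mm from the nearest boundary — more than the 1.6 mm shell width (2 × 0.8), so it's in the infill interior.

infill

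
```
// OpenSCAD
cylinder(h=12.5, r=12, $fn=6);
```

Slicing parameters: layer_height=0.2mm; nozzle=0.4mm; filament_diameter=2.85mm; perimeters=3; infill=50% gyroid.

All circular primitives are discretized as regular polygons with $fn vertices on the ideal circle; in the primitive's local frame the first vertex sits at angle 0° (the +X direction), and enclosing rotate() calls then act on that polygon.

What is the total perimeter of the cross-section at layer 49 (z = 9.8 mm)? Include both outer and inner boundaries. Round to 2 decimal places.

At z = 9.8 mm: the r=12 cylinder gives a regular 6-gon of circumradius 12 (constant along its height) (perimeter = 2·6·12.000·sin(180°/6) = 72.00 mm). Overall, the cross-section is a single solid region. Total boundary length (outer) = 72.00 mm.

72.00 mm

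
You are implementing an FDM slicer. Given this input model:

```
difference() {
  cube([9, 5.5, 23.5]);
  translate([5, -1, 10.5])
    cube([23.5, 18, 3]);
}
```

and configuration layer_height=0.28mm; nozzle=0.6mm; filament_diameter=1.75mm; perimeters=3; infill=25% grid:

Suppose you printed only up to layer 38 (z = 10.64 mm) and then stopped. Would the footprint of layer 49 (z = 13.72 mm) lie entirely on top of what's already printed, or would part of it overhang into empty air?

part overhangs

Compare the two slices. At z = 10.64: the cube (footprint 9×5.5) is included at this height (area 49.50 mm²); the 23.5×18 cube at (5, -1) contributes its full rectangle (area 423.00 mm²); Taking the first minus the rest: starting from the 9×5.5 cube (49.50 mm²), the 23.5×18 cube at (5, -1) partially overlaps it — only the 22.00 mm² overlap (of its 423.00 mm²) is removed, clipping the outline — area = 27.50 mm². At z = 13.72: the cube (footprint 9×5.5) is included at this height (area 49.50 mm²); the cube at (5, -1) is not intersected at this z (z outside [10.5, 13.5]); Subtracting the remaining from the first: none of the subtracted shapes is present at this height, so the 9×5.5 cube is unchanged — area = 49.50 mm². Checking containment: at z = 13.72 the cross-section extends beyond the z = 10.64 cross-section by about 22.00 mm².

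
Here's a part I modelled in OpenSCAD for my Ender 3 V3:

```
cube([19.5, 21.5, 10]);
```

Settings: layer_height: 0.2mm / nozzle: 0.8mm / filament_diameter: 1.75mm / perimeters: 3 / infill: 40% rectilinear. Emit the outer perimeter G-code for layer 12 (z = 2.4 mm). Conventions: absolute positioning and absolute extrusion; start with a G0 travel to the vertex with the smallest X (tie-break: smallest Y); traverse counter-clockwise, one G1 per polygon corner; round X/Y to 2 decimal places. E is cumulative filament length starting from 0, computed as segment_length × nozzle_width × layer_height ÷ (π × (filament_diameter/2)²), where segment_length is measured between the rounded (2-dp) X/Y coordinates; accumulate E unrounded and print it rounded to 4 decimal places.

G0 X0.00 Y0.00 Z2.40
G1 X19.50 Y0.00 E1.2971
G1 X19.50 Y21.50 E2.7273
G1 X0.00 Y21.50 E4.0245
G1 X0.00 Y0.00 E5.4547

At z = 2.4 mm: the cube (footprint 19.5×21.5) is included at this height. The outline is a single polygon with 4 vertices. Extrusion per mm of travel: 0.8 × 0.2 / (π × 0.875²) = 0.066520. Accumulating E over each segment gives final E = 5.4547.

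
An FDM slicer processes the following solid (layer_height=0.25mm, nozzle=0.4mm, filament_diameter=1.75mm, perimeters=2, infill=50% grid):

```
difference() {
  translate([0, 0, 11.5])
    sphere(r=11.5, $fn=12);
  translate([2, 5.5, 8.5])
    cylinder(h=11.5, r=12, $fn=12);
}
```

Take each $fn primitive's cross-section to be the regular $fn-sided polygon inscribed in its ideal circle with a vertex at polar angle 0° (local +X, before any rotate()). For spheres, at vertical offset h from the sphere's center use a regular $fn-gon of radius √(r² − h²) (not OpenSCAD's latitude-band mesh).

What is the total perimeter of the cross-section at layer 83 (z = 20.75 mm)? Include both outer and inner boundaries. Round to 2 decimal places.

At z = 20.75 mm: the r=11.5 sphere slices to a regular 12-gon of circumradius 6.833 (√(r²−h²) with h=9.25 from center) (perimeter = 2·12·6.833·sin(180°/12) = 42.44 mm); the cylinder at (2, 5.5) is absent (z outside [8.5, 20]); After the difference (first − rest): none of the subtracted shapes is present at this height, so the r=11.5 sphere is unchanged — boundary = 42.44 mm. Overall, the cross-section is a single solid region. Total boundary length (outer) = 42.44 mm.

42.44 mm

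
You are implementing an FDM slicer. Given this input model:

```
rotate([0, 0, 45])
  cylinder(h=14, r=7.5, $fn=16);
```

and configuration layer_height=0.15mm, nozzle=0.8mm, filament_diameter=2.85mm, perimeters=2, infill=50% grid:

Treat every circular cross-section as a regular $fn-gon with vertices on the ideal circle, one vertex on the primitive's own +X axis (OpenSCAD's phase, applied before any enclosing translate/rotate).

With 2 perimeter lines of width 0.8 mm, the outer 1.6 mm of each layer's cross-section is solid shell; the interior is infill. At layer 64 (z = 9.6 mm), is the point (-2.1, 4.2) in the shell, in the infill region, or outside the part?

At z = 9.6 mm: the r=7.5 cylinder contributes a regular 16-gon of circumradius 7.5; (rotated 45° about Z; rotation is an isometry so areas/perimeters/island counts are preserved). Overall, the cross-section is a single solid region. Undo the 45° rotation: the query point maps to (1.485, 4.455) in the un-rotated model frame. The nearest boundary edge runs (2.87, 6.93)→(0.00, 7.50); distance from the point to it = 2.70 mm. The point is inside the cross-section and 2.70 mm from the nearest boundary — more than the 1.6 mm shell width (2 × 0.8), so it's in the infill interior.

infill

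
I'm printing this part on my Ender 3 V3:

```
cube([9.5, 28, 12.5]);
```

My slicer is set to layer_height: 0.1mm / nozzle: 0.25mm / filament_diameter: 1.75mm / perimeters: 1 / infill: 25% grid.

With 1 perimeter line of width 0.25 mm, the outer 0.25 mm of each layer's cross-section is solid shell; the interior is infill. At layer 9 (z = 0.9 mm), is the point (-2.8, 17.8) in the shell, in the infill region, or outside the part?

outside

At z = 0.9 mm: the 9.5×28 cube contributes its full rectangle. Overall, the cross-section is a single solid region. The nearest boundary edge runs (0.00, 28.00)→(0.00, 0.00); distance from the point to it = 2.80 mm. The point is not inside any of the regions above, so it lies outside the cross-section (2.80 mm from the nearest boundary).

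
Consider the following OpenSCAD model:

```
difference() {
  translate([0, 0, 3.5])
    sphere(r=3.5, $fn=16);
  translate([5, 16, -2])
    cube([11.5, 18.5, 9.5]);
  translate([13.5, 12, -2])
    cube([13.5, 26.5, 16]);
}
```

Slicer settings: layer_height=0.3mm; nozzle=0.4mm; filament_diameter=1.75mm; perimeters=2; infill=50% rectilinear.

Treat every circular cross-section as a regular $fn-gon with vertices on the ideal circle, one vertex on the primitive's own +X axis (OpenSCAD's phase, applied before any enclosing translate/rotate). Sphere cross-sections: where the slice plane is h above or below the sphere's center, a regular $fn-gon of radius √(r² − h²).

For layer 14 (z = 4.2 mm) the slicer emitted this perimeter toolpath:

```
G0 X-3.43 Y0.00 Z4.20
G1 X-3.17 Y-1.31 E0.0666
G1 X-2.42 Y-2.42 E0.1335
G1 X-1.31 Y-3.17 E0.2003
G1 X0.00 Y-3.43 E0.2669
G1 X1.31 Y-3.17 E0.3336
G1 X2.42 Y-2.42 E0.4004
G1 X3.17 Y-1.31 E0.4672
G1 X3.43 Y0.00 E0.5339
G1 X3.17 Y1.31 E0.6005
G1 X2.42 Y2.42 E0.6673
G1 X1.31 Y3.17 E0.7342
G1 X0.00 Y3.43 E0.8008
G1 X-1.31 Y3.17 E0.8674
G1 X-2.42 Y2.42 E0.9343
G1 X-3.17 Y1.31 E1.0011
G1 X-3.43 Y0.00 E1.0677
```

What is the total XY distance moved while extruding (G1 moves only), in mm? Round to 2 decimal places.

Sum the Euclidean lengths of each G1 segment: total = 21.40 mm.

21.40 mm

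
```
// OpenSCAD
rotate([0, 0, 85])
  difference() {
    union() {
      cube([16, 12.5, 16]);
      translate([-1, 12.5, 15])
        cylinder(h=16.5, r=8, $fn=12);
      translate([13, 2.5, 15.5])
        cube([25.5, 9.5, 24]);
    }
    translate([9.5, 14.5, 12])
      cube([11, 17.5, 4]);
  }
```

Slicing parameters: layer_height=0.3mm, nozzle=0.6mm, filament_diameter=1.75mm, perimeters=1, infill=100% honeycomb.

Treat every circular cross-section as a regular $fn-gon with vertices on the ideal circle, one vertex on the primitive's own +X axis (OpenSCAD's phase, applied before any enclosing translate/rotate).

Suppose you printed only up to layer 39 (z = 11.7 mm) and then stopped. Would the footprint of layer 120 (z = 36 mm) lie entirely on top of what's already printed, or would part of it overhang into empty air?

part overhangs

Compare the two slices. At z = 11.7: the cube (footprint 16×12.5) is included at this height (area 200.00 mm²); the cylinder at (-1, 12.5) is absent (z outside [15, 31.5]); the cube at (13, 2.5) is absent (z outside [15.5, 39.5]); Taking the union: only the 16×12.5 cube is present, so the union is just that shape — area = 200.00 mm²; the cube at (9.5, 14.5) is not intersected at this z (z outside [12, 16]); Taking the first minus the rest: none of the subtracted shapes is present at this height, so the result so far is unchanged — area = 200.00 mm²; (rotated 85° about Z; rotation is an isometry so areas/perimeters/island counts are preserved). At z = 36: the cube is not intersected at this z (z outside [0, 16]); the cylinder at (-1, 12.5) is absent (z outside [15, 31.5]); the cube at (13, 2.5) (footprint 25.5×9.5) is included at this height (area 242.25 mm²); Combining (union): only the 25.5×9.5 cube at (13, 2.5) is present, so the union is just that shape — area = 242.25 mm²; the cube at (9.5, 14.5) does not reach this height (z outside [12, 16]); After the difference (first − rest): none of the subtracted shapes is present at this height, so that combined region is unchanged — area = 242.25 mm²; (whole slice rotated 85° about Z — lengths, areas and connectivity unchanged). Checking containment: at z = 36 the cross-section extends beyond the z = 11.7 cross-section by about 213.75 mm².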